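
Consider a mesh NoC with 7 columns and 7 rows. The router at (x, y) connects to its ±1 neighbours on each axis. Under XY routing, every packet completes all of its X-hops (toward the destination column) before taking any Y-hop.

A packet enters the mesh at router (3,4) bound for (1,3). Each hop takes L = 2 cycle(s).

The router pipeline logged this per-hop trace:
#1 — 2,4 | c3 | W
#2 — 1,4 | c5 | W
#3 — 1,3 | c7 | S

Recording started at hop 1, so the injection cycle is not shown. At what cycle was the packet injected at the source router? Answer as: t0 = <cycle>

t0 = 1

cyc[1] = 3 and cyc[k] = t0 + k·L for every k.
Subtract one hop: t0 = 3 − 2 = 1.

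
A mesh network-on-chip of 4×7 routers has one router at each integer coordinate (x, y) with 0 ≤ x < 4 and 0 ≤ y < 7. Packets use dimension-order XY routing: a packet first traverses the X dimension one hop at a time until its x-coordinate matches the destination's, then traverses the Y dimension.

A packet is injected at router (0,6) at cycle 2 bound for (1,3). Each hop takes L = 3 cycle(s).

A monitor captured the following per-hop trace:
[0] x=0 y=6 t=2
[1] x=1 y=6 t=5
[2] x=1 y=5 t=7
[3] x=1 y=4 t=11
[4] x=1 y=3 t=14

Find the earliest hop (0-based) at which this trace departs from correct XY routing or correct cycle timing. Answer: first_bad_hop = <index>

  1: Δx=+1 Δy=+0 Δt=3 [ok]
  2: Δx=+0 Δy=-1 Δt=2 [BAD: Δcyc=2≠L]

first_bad_hop = 2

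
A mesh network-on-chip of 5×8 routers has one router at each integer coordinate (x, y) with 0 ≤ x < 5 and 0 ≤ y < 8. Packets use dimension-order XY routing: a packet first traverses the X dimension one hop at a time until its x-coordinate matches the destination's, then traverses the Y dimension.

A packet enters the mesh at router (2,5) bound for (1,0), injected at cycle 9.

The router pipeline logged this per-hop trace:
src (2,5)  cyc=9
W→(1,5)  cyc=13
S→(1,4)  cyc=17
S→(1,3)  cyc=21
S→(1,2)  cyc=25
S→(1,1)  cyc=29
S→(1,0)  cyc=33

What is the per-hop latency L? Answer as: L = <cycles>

Between hops 0 and 1 the cycle counter advances 13 − 9 = 4.
That increment is L by definition: L = 4.

L = 4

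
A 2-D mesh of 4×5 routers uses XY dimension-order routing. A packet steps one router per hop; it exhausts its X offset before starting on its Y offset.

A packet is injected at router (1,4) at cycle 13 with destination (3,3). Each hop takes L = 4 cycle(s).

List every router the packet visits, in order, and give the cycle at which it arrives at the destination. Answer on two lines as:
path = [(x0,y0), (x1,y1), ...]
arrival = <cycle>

path = [(1,4), (2,4), (3,4), (3,3)]
arrival = 25

  0. router=(1,4) cycle=13 (inject)
  1. router=(2,4) cycle=17 dir=E
  2. router=(3,4) cycle=21 dir=E
  3. router=(3,3) cycle=25 dir=S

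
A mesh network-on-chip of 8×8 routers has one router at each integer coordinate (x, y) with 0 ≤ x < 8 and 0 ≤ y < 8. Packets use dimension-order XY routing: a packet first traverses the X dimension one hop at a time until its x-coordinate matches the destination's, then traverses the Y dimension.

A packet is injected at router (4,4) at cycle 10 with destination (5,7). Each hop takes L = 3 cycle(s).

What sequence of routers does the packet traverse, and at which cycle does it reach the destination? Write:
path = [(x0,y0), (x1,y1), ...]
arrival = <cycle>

path = [(4,4), (5,4), (5,5), (5,6), (5,7)]
arrival = 22

t=10: at (4,4)
t=13: at (5,4) after E
t=16: at (5,5) after N
t=19: at (5,6) after N
t=22: at (5,7) after N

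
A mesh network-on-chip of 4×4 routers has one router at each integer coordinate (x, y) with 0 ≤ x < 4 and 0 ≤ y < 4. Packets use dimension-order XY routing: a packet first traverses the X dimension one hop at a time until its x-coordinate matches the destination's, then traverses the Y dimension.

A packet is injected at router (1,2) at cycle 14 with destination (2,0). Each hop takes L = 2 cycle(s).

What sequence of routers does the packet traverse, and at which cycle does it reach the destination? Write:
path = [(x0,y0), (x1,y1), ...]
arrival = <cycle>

hop 0: (1,2) @ cyc 14
hop 1: (2,2) @ cyc 16  [E]
hop 2: (2,1) @ cyc 18  [S]
hop 3: (2,0) @ cyc 20  [S]

path = [(1,2), (2,2), (2,1), (2,0)]
arrival = 20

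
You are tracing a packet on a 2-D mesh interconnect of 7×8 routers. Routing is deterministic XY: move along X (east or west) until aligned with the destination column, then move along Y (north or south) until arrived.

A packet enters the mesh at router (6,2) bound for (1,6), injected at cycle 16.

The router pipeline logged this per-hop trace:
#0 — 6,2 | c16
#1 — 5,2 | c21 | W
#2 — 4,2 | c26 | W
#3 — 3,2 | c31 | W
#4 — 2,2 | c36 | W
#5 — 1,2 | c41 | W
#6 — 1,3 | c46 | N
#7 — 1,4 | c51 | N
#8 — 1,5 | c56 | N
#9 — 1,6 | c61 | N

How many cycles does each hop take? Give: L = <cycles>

Δcyc across hop 0→1: 21 − 16 = 5.
That increment is L by definition: L = 5.

L = 5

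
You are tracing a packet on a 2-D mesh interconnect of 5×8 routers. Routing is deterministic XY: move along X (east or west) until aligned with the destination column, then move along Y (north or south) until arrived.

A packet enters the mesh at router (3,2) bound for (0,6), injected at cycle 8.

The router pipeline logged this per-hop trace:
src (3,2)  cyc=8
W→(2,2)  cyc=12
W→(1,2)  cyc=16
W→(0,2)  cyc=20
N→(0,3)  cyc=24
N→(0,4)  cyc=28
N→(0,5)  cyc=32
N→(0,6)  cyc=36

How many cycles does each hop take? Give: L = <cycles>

L = 4

From hop 0 (8) to hop 1 (12): +4 cycles.
Per-hop latency L = Δcyc = 4.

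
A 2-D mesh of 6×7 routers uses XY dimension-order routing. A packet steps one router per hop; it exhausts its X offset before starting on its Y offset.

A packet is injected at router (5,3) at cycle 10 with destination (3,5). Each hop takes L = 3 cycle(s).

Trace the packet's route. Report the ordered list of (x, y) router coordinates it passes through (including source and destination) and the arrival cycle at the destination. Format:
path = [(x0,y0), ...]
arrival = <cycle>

t=10: at (5,3)
t=13: at (4,3) after W
t=16: at (3,3) after W
t=19: at (3,4) after N
t=22: at (3,5) after N

path = [(5,3), (4,3), (3,3), (3,4), (3,5)]
arrival = 22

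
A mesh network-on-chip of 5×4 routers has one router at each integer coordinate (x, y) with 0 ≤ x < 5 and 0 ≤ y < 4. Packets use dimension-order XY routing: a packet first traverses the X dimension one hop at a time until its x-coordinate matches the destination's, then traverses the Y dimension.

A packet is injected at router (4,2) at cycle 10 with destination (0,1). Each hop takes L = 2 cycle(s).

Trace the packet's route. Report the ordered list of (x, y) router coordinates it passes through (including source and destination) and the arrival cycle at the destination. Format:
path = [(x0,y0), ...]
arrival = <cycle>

  0. router=(4,2) cycle=10 (inject)
  1. router=(3,2) cycle=12 dir=W
  2. router=(2,2) cycle=14 dir=W
  3. router=(1,2) cycle=16 dir=W
  4. router=(0,2) cycle=18 dir=W
  5. router=(0,1) cycle=20 dir=S

path = [(4,2), (3,2), (2,2), (1,2), (0,2), (0,1)]
arrival = 20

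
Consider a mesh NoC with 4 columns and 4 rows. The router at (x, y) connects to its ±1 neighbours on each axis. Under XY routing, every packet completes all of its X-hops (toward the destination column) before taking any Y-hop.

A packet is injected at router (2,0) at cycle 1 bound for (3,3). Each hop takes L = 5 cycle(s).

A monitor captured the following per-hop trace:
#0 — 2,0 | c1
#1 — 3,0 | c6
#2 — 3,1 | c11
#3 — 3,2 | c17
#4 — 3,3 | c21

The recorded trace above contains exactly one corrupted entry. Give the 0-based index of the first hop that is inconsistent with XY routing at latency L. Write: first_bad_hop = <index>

first_bad_hop = 3

check 1→ d=(1,0) cyc+5: ok
check 2→ d=(0,1) cyc+5: ok
check 3→ d=(0,1) cyc+6: BAD: Δcyc=6≠L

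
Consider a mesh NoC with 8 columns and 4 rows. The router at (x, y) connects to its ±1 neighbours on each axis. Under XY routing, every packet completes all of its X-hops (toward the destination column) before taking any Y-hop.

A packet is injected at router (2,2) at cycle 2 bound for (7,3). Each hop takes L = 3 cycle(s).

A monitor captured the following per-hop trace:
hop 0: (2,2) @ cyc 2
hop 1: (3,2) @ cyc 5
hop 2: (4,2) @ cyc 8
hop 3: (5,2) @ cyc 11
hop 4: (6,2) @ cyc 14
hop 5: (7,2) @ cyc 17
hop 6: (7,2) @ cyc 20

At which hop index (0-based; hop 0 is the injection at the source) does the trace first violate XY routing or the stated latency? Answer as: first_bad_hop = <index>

[1] (+1,+0) / 3c ⇒ ok
[2] (+1,+0) / 3c ⇒ ok
[3] (+1,+0) / 3c ⇒ ok
[4] (+1,+0) / 3c ⇒ ok
[5] (+1,+0) / 3c ⇒ ok
[6] (+0,+0) / 3c ⇒ BAD: non-unit step

first_bad_hop = 6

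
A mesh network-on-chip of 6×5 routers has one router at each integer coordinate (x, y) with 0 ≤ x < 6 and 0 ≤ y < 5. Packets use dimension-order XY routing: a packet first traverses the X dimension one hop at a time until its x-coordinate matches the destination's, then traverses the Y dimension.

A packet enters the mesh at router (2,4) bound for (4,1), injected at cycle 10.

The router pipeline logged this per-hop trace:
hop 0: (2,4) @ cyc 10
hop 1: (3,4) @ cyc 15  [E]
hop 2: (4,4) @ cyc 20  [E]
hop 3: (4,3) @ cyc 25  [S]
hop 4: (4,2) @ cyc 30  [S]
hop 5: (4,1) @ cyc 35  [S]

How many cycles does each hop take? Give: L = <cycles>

L = 5

Δcyc across hop 0→1: 15 − 10 = 5.
One hop costs L cycles, so L = 5.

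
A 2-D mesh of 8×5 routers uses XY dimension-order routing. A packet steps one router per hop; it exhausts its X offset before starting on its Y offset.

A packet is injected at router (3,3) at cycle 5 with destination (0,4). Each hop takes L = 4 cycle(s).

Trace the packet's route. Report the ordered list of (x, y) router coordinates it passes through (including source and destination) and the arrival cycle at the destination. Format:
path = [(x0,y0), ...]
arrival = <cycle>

path = [(3,3), (2,3), (1,3), (0,3), (0,4)]
arrival = 21

src (3,3)  cyc=5
W→(2,3)  cyc=9
W→(1,3)  cyc=13
W→(0,3)  cyc=17
N→(0,4)  cyc=21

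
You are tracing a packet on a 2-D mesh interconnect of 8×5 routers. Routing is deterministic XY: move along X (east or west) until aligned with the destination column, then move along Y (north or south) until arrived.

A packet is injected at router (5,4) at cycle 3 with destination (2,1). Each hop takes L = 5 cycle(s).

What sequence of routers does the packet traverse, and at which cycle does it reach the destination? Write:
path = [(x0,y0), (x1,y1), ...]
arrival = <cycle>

path = [(5,4), (4,4), (3,4), (2,4), (2,3), (2,2), (2,1)]
arrival = 33

src (5,4)  cyc=3
W→(4,4)  cyc=8
W→(3,4)  cyc=13
W→(2,4)  cyc=18
S→(2,3)  cyc=23
S→(2,2)  cyc=28
S→(2,1)  cyc=33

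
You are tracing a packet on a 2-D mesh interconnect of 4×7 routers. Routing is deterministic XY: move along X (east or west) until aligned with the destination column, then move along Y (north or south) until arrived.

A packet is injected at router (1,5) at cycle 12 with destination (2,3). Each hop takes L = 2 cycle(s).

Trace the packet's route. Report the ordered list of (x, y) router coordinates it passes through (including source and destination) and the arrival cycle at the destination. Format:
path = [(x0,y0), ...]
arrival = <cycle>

path = [(1,5), (2,5), (2,4), (2,3)]
arrival = 18

t=12: at (1,5)
t=14: at (2,5) after E
t=16: at (2,4) after S
t=18: at (2,3) after S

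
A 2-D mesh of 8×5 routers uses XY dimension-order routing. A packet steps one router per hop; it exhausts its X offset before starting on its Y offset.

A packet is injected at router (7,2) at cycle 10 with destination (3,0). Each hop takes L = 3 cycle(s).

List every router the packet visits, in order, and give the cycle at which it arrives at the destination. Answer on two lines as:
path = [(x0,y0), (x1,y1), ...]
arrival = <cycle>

  0. router=(7,2) cycle=10 (inject)
  1. router=(6,2) cycle=13 dir=W
  2. router=(5,2) cycle=16 dir=W
  3. router=(4,2) cycle=19 dir=W
  4. router=(3,2) cycle=22 dir=W
  5. router=(3,1) cycle=25 dir=S
  6. router=(3,0) cycle=28 dir=S

path = [(7,2), (6,2), (5,2), (4,2), (3,2), (3,1), (3,0)]
arrival = 28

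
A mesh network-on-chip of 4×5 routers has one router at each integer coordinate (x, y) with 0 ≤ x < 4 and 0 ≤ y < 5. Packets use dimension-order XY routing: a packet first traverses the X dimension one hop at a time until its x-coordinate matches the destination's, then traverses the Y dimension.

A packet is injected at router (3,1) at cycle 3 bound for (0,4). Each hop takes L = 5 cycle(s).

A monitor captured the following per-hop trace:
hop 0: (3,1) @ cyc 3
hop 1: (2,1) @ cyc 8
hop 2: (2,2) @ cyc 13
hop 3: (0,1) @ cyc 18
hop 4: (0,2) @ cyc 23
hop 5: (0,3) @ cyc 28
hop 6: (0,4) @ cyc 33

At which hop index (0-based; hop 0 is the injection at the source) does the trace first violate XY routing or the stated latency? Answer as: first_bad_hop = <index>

first_bad_hop = 2

check 1→ d=(-1,0) cyc+5: ok
check 2→ d=(0,1) cyc+5: BAD: Y-move but x=2≠0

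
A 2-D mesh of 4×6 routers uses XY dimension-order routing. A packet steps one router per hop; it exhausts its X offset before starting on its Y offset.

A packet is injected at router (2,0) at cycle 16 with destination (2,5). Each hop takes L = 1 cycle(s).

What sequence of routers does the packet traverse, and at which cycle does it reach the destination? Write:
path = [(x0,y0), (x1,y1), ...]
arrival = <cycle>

hop 0: (2,0) @ cyc 16
hop 1: (2,1) @ cyc 17  [N]
hop 2: (2,2) @ cyc 18  [N]
hop 3: (2,3) @ cyc 19  [N]
hop 4: (2,4) @ cyc 20  [N]
hop 5: (2,5) @ cyc 21  [N]

path = [(2,0), (2,1), (2,2), (2,3), (2,4), (2,5)]
arrival = 21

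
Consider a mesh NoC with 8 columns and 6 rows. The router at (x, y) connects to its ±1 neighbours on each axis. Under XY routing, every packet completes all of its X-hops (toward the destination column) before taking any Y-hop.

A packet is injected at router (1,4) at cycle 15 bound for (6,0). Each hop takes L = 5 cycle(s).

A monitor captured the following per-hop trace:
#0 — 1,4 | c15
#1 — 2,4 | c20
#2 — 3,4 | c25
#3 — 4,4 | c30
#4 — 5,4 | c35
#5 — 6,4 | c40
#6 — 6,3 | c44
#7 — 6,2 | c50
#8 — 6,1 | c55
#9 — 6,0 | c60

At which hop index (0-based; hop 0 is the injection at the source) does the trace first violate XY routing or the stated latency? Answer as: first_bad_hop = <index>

first_bad_hop = 6

  1: Δx=+1 Δy=+0 Δt=5 [ok]
  2: Δx=+1 Δy=+0 Δt=5 [ok]
  3: Δx=+1 Δy=+0 Δt=5 [ok]
  4: Δx=+1 Δy=+0 Δt=5 [ok]
  5: Δx=+1 Δy=+0 Δt=5 [ok]
  6: Δx=+0 Δy=-1 Δt=4 [BAD: Δcyc=4≠L]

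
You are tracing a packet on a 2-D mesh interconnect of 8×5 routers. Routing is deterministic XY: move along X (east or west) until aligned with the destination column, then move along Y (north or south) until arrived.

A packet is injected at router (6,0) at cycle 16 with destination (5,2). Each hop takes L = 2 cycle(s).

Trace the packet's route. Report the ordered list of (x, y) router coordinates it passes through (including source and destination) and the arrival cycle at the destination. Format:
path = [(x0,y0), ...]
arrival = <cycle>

path = [(6,0), (5,0), (5,1), (5,2)]
arrival = 22

src (6,0)  cyc=16
W→(5,0)  cyc=18
N→(5,1)  cyc=20
N→(5,2)  cyc=22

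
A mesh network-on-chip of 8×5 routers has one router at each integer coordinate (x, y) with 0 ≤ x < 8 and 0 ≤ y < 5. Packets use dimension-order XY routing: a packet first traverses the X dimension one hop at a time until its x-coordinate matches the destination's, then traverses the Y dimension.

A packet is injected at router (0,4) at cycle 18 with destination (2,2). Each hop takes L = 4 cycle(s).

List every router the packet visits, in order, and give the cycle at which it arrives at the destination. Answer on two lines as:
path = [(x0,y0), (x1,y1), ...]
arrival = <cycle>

  0. router=(0,4) cycle=18 (inject)
  1. router=(1,4) cycle=22 dir=E
  2. router=(2,4) cycle=26 dir=E
  3. router=(2,3) cycle=30 dir=S
  4. router=(2,2) cycle=34 dir=S

path = [(0,4), (1,4), (2,4), (2,3), (2,2)]
arrival = 34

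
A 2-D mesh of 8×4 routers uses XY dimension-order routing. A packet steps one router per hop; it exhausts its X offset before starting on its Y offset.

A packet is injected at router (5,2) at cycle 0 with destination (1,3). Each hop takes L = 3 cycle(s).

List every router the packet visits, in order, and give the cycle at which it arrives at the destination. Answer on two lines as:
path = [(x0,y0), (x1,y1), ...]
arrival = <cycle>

t=0: at (5,2)
t=3: at (4,2) after W
t=6: at (3,2) after W
t=9: at (2,2) after W
t=12: at (1,2) after W
t=15: at (1,3) after N

path = [(5,2), (4,2), (3,2), (2,2), (1,2), (1,3)]
arrival = 15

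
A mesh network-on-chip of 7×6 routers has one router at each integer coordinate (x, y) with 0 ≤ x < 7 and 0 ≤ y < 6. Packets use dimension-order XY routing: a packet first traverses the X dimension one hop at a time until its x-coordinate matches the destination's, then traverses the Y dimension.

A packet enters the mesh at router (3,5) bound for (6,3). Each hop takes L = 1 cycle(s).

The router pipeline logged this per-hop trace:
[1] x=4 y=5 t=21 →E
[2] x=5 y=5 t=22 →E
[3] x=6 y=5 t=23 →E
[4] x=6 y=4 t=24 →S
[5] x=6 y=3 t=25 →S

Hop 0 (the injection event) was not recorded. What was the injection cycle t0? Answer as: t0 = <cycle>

At hop 1 the cycle is 21; in general cyc_k = t0 + kL.
t0 = cyc[1] − L = 21 − 1 = 20.

t0 = 20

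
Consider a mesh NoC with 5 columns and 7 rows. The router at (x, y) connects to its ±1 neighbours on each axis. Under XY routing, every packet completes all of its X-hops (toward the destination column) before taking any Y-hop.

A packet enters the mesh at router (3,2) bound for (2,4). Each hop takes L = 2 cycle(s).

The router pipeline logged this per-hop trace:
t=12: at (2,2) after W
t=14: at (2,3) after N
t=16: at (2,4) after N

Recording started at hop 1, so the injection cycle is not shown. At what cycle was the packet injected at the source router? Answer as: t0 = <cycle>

cyc[1] = 12 and cyc[k] = t0 + k·L for every k.
Therefore t0 = 12 − L = 10.

t0 = 10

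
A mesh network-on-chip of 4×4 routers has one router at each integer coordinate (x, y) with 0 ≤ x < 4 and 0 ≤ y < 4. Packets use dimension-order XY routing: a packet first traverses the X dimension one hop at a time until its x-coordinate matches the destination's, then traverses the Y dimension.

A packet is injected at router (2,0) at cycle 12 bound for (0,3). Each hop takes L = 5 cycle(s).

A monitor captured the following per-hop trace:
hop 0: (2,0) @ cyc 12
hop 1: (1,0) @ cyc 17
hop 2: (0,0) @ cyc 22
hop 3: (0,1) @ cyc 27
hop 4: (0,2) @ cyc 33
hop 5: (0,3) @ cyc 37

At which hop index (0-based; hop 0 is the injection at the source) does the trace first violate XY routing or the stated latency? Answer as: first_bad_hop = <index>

[1] (-1,+0) / 5c ⇒ ok
[2] (-1,+0) / 5c ⇒ ok
[3] (+0,+1) / 5c ⇒ ok
[4] (+0,+1) / 6c ⇒ BAD: Δcyc=6≠L

first_bad_hop = 4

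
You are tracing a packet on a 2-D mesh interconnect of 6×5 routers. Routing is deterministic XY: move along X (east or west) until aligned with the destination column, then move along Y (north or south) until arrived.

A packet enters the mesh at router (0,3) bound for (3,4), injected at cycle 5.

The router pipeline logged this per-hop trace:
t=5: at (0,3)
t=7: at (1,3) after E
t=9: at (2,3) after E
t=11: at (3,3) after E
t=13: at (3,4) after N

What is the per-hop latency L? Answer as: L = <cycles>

From hop 0 (5) to hop 1 (7): +2 cycles.
Each hop adds L, hence L = 2.

L = 2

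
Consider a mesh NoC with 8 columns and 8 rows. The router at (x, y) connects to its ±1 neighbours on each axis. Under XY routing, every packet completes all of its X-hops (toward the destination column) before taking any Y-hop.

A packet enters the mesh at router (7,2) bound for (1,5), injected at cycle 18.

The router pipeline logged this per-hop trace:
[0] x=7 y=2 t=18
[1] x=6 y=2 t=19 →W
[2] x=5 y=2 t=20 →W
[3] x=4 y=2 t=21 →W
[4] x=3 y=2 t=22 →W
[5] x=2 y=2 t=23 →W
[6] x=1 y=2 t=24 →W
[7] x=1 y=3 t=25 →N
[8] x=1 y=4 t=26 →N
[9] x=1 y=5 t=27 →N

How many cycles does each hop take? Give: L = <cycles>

L = 1

From hop 0 (18) to hop 1 (19): +1 cycles.
Each hop adds L, hence L = 1.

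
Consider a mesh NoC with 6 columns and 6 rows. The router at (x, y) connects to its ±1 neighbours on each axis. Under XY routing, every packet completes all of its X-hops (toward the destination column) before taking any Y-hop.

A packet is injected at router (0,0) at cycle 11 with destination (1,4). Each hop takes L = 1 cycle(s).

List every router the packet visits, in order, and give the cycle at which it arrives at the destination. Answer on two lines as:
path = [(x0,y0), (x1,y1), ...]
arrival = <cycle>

path = [(0,0), (1,0), (1,1), (1,2), (1,3), (1,4)]
arrival = 16

hop 0: (0,0) @ cyc 11
hop 1: (1,0) @ cyc 12  [E]
hop 2: (1,1) @ cyc 13  [N]
hop 3: (1,2) @ cyc 14  [N]
hop 4: (1,3) @ cyc 15  [N]
hop 5: (1,4) @ cyc 16  [N]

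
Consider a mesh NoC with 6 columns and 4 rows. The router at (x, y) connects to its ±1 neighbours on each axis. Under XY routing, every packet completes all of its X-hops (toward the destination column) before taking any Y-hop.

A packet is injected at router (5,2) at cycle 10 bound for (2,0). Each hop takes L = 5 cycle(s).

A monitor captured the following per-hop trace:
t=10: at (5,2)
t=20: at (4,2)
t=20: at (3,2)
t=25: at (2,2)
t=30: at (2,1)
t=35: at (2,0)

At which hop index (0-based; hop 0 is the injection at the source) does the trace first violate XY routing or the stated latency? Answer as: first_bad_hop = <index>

first_bad_hop = 1

[1] (-1,+0) / 10c ⇒ BAD: Δcyc=10≠L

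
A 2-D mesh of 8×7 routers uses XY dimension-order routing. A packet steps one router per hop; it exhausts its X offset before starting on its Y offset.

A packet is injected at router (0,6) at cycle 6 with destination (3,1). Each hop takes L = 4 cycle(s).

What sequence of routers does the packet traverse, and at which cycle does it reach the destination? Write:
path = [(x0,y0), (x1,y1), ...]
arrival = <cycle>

path = [(0,6), (1,6), (2,6), (3,6), (3,5), (3,4), (3,3), (3,2), (3,1)]
arrival = 38

  0. router=(0,6) cycle=6 (inject)
  1. router=(1,6) cycle=10 dir=E
  2. router=(2,6) cycle=14 dir=E
  3. router=(3,6) cycle=18 dir=E
  4. router=(3,5) cycle=22 dir=S
  5. router=(3,4) cycle=26 dir=S
  6. router=(3,3) cycle=30 dir=S
  7. router=(3,2) cycle=34 dir=S
  8. router=(3,1) cycle=38 dir=S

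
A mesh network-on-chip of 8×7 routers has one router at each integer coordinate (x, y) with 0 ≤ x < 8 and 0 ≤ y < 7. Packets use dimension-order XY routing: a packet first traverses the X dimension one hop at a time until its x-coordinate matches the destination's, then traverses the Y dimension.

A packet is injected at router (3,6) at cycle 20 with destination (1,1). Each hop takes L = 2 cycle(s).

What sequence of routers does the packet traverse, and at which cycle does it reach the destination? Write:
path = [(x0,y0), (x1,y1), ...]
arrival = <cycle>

src (3,6)  cyc=20
W→(2,6)  cyc=22
W→(1,6)  cyc=24
S→(1,5)  cyc=26
S→(1,4)  cyc=28
S→(1,3)  cyc=30
S→(1,2)  cyc=32
S→(1,1)  cyc=34

path = [(3,6), (2,6), (1,6), (1,5), (1,4), (1,3), (1,2), (1,1)]
arrival = 34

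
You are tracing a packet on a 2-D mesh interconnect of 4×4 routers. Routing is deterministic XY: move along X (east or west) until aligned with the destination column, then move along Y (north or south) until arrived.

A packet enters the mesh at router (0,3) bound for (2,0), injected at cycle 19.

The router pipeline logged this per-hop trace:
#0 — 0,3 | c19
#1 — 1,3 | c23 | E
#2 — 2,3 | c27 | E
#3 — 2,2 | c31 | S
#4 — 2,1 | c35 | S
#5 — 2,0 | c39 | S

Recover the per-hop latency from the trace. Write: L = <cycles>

L = 4

From hop 0 (19) to hop 1 (23): +4 cycles.
Per-hop latency L = Δcyc = 4.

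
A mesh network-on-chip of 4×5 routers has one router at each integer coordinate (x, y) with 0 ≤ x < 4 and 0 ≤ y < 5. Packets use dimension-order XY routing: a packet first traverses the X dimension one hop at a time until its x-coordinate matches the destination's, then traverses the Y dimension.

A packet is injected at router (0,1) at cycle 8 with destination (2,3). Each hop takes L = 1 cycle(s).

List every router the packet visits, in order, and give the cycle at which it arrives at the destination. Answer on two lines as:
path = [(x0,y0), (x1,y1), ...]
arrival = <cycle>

path = [(0,1), (1,1), (2,1), (2,2), (2,3)]
arrival = 12

  0. router=(0,1) cycle=8 (inject)
  1. router=(1,1) cycle=9 dir=E
  2. router=(2,1) cycle=10 dir=E
  3. router=(2,2) cycle=11 dir=N
  4. router=(2,3) cycle=12 dir=N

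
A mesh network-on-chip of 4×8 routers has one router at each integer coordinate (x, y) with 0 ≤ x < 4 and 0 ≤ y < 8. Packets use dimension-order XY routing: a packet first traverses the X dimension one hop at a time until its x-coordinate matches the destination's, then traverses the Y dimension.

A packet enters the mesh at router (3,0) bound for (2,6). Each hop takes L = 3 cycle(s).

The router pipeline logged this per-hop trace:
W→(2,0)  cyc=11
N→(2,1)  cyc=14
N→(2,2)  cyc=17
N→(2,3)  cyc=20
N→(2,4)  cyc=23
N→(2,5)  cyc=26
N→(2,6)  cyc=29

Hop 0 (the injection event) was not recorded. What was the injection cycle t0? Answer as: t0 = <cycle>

Hop 1 reached at cycle 11; hop k is at t0 + k·L.
Subtract one hop: t0 = 11 − 3 = 8.

t0 = 8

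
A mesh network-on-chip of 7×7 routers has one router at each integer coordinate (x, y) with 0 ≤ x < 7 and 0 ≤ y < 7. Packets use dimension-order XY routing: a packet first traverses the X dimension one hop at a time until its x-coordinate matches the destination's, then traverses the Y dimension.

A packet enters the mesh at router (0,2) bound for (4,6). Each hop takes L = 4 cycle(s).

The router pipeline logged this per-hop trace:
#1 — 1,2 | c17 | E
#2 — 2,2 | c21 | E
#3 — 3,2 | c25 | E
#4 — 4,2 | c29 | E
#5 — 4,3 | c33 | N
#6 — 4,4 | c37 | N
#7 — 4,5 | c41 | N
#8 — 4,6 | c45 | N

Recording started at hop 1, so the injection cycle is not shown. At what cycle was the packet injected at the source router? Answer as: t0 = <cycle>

t0 = 13

cyc[1] = 17 and cyc[k] = t0 + k·L for every k.
Therefore t0 = 17 − L = 13.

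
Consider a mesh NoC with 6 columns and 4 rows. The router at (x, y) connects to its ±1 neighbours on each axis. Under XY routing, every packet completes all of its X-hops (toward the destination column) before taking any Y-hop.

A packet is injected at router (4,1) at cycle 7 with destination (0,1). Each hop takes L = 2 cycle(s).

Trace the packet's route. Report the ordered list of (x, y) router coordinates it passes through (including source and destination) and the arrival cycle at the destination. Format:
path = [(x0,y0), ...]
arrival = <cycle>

  0. router=(4,1) cycle=7 (inject)
  1. router=(3,1) cycle=9 dir=W
  2. router=(2,1) cycle=11 dir=W
  3. router=(1,1) cycle=13 dir=W
  4. router=(0,1) cycle=15 dir=W

path = [(4,1), (3,1), (2,1), (1,1), (0,1)]
arrival = 15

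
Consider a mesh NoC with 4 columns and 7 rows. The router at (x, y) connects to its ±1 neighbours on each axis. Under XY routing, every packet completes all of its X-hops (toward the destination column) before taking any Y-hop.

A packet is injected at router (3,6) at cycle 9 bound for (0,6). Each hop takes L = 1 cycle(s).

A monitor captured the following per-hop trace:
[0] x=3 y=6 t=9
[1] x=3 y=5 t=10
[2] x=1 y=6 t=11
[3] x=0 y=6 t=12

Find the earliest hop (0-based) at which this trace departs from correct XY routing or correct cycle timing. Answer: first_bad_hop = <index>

first_bad_hop = 1

  1: Δx=+0 Δy=-1 Δt=1 [BAD: Y-move but x=3≠0]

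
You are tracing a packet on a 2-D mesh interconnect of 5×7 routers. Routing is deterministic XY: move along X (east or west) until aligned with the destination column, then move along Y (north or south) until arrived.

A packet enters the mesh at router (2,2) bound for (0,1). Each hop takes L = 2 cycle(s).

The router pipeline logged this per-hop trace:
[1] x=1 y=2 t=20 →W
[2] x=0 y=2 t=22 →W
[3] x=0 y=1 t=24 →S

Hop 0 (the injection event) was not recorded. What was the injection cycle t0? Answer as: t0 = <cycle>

t0 = 18

The first recorded entry is hop 1 at cycle 20.
t0 = cyc[1] − L = 20 − 2 = 18.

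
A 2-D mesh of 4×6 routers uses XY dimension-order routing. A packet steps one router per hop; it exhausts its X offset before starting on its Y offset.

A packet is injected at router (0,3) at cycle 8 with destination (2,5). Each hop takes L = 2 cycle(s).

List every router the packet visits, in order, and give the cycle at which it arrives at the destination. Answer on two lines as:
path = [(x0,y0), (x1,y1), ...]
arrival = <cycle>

[0] x=0 y=3 t=8
[1] x=1 y=3 t=10 →E
[2] x=2 y=3 t=12 →E
[3] x=2 y=4 t=14 →N
[4] x=2 y=5 t=16 →N

path = [(0,3), (1,3), (2,3), (2,4), (2,5)]
arrival = 16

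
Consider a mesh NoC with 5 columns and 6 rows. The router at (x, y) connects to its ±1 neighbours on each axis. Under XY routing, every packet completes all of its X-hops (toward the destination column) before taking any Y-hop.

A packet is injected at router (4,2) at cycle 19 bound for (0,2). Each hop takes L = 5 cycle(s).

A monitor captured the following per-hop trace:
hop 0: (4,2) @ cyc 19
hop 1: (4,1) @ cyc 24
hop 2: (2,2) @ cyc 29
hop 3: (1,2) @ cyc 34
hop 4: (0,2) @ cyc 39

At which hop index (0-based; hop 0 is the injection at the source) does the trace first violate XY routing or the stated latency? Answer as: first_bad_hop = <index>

hop 1: step (+0,-1), +5 cyc — BAD: Y-move but x=4≠0

first_bad_hop = 1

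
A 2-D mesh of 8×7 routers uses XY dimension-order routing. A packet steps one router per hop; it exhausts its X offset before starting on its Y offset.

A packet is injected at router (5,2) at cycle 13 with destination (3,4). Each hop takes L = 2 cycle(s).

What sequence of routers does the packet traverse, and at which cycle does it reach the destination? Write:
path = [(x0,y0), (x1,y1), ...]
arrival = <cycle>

src (5,2)  cyc=13
W→(4,2)  cyc=15
W→(3,2)  cyc=17
N→(3,3)  cyc=19
N→(3,4)  cyc=21

path = [(5,2), (4,2), (3,2), (3,3), (3,4)]
arrival = 21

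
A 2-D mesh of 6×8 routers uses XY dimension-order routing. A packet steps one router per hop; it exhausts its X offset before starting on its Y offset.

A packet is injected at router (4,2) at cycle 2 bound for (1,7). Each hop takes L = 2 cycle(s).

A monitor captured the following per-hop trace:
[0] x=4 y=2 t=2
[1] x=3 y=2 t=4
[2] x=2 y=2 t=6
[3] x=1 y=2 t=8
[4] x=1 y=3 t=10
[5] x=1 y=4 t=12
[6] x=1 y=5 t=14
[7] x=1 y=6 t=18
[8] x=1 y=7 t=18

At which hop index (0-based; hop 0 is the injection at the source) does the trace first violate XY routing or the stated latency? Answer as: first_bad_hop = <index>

check 1→ d=(-1,0) cyc+2: ok
check 2→ d=(-1,0) cyc+2: ok
check 3→ d=(-1,0) cyc+2: ok
check 4→ d=(0,1) cyc+2: ok
check 5→ d=(0,1) cyc+2: ok
check 6→ d=(0,1) cyc+2: ok
check 7→ d=(0,1) cyc+4: BAD: Δcyc=4≠L

first_bad_hop = 7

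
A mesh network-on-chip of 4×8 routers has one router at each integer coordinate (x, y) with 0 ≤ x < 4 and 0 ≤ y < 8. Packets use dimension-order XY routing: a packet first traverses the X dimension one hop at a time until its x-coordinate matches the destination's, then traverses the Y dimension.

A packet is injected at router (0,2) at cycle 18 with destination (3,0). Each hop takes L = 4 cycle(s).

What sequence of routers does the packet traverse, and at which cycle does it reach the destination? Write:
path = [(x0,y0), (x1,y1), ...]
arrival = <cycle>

t=18: at (0,2)
t=22: at (1,2) after E
t=26: at (2,2) after E
t=30: at (3,2) after E
t=34: at (3,1) after S
t=38: at (3,0) after S

path = [(0,2), (1,2), (2,2), (3,2), (3,1), (3,0)]
arrival = 38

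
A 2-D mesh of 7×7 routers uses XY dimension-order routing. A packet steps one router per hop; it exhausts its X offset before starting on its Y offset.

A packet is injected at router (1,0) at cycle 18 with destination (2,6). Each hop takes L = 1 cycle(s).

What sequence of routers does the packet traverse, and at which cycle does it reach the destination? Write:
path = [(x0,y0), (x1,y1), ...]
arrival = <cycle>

t=18: at (1,0)
t=19: at (2,0) after E
t=20: at (2,1) after N
t=21: at (2,2) after N
t=22: at (2,3) after N
t=23: at (2,4) after N
t=24: at (2,5) after N
t=25: at (2,6) after N

path = [(1,0), (2,0), (2,1), (2,2), (2,3), (2,4), (2,5), (2,6)]
arrival = 25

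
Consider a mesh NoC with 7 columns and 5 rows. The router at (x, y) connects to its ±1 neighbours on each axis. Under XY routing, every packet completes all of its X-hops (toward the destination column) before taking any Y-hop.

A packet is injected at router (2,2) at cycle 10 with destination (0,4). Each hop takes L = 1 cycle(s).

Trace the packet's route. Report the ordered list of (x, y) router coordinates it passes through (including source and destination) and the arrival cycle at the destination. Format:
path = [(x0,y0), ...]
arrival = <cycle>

path = [(2,2), (1,2), (0,2), (0,3), (0,4)]
arrival = 14

  0. router=(2,2) cycle=10 (inject)
  1. router=(1,2) cycle=11 dir=W
  2. router=(0,2) cycle=12 dir=W
  3. router=(0,3) cycle=13 dir=N
  4. router=(0,4) cycle=14 dir=N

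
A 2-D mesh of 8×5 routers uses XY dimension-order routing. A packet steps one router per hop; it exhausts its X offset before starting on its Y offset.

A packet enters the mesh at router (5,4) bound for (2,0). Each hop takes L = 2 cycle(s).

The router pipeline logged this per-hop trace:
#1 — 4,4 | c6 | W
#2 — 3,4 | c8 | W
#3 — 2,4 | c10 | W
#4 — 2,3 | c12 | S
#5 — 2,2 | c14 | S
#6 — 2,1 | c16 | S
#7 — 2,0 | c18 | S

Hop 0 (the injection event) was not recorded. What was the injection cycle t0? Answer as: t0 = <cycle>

At hop 1 the cycle is 6; in general cyc_k = t0 + kL.
So t0 = 6 − 1·2 = 4.

t0 = 4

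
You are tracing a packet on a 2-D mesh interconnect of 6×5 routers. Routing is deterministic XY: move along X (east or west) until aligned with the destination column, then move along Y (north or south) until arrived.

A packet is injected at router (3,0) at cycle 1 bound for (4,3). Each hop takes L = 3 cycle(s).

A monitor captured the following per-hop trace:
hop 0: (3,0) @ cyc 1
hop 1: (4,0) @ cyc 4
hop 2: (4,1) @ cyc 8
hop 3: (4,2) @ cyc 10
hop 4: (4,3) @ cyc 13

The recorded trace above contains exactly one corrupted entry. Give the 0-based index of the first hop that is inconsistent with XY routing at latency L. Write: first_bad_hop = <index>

  1: Δx=+1 Δy=+0 Δt=3 [ok]
  2: Δx=+0 Δy=+1 Δt=4 [BAD: Δcyc=4≠L]

first_bad_hop = 2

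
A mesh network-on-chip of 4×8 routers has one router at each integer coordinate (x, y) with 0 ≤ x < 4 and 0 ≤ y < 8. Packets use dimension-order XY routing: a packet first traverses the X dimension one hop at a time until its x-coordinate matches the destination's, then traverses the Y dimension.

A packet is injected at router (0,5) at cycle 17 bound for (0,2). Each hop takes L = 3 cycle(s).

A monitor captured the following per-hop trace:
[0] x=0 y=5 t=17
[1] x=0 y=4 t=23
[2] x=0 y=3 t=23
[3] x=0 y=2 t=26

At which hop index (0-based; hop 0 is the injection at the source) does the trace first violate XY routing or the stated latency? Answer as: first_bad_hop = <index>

[1] (+0,-1) / 6c ⇒ BAD: Δcyc=6≠L

first_bad_hop = 1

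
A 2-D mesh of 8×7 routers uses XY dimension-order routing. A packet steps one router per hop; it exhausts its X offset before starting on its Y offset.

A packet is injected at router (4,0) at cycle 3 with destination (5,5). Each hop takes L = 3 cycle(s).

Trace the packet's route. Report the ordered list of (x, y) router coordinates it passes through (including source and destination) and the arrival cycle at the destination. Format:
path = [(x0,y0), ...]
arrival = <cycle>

path = [(4,0), (5,0), (5,1), (5,2), (5,3), (5,4), (5,5)]
arrival = 21

src (4,0)  cyc=3
E→(5,0)  cyc=6
N→(5,1)  cyc=9
N→(5,2)  cyc=12
N→(5,3)  cyc=15
N→(5,4)  cyc=18
N→(5,5)  cyc=21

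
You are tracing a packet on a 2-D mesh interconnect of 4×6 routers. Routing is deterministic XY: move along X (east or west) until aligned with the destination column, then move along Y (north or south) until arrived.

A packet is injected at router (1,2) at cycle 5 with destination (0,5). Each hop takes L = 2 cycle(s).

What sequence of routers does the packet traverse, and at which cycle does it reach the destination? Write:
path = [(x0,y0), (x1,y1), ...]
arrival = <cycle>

src (1,2)  cyc=5
W→(0,2)  cyc=7
N→(0,3)  cyc=9
N→(0,4)  cyc=11
N→(0,5)  cyc=13

path = [(1,2), (0,2), (0,3), (0,4), (0,5)]
arrival = 13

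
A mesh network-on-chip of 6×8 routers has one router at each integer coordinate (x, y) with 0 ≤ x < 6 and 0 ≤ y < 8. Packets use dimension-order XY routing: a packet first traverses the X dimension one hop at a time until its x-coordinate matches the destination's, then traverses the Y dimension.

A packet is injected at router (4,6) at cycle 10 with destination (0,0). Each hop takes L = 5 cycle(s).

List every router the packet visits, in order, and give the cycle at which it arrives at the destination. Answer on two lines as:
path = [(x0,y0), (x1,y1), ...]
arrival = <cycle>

path = [(4,6), (3,6), (2,6), (1,6), (0,6), (0,5), (0,4), (0,3), (0,2), (0,1), (0,0)]
arrival = 60

src (4,6)  cyc=10
W→(3,6)  cyc=15
W→(2,6)  cyc=20
W→(1,6)  cyc=25
W→(0,6)  cyc=30
S→(0,5)  cyc=35
S→(0,4)  cyc=40
S→(0,3)  cyc=45
S→(0,2)  cyc=50
S→(0,1)  cyc=55
S→(0,0)  cyc=60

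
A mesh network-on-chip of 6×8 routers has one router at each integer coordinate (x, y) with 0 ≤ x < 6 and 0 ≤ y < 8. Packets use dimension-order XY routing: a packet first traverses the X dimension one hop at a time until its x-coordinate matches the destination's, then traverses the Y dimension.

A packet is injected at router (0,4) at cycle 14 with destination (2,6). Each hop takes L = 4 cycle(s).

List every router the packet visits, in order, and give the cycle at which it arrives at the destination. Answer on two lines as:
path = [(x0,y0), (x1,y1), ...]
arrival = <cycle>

path = [(0,4), (1,4), (2,4), (2,5), (2,6)]
arrival = 30

t=14: at (0,4)
t=18: at (1,4) after E
t=22: at (2,4) after E
t=26: at (2,5) after N
t=30: at (2,6) after N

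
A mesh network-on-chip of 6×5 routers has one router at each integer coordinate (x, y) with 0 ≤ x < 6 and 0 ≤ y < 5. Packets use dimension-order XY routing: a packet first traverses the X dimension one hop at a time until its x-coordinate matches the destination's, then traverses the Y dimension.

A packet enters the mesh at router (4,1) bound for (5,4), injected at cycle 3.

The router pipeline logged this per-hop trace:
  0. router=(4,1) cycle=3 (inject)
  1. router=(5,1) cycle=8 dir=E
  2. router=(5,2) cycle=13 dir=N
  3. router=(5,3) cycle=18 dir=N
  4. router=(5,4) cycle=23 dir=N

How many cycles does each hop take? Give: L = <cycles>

L = 5

Δcyc across hop 0→1: 8 − 3 = 5.
One hop costs L cycles, so L = 5.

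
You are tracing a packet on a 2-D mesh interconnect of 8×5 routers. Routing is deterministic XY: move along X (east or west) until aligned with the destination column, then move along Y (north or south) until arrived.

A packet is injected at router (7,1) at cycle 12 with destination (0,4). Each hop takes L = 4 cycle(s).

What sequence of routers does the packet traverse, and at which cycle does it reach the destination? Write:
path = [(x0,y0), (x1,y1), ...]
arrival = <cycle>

hop 0: (7,1) @ cyc 12
hop 1: (6,1) @ cyc 16  [W]
hop 2: (5,1) @ cyc 20  [W]
hop 3: (4,1) @ cyc 24  [W]
hop 4: (3,1) @ cyc 28  [W]
hop 5: (2,1) @ cyc 32  [W]
hop 6: (1,1) @ cyc 36  [W]
hop 7: (0,1) @ cyc 40  [W]
hop 8: (0,2) @ cyc 44  [N]
hop 9: (0,3) @ cyc 48  [N]
hop 10: (0,4) @ cyc 52  [N]

path = [(7,1), (6,1), (5,1), (4,1), (3,1), (2,1), (1,1), (0,1), (0,2), (0,3), (0,4)]
arrival = 52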